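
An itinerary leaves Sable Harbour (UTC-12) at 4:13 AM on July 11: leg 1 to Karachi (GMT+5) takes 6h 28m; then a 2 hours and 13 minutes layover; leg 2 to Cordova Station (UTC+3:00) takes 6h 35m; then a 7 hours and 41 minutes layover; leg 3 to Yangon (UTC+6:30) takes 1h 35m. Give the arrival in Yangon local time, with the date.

11:15 PM on Jul 12

Convert departure to UTC: 4:13 AM + 12:00 = 4:13 PM UTC on Jul 11.
Add 6 hours and 28 minutes leg 1 → 10:41 PM UTC.
Add 2 hours 13 minutes layover in Karachi → 12:54 AM UTC (Jul 12).
Add 6 hours and 35 minutes leg 2 → 7:29 AM UTC.
Add 7 hours 41 minutes layover in Cordova Station → 3:10 PM UTC.
Add 1 hour 35 minutes leg 3 → 4:45 PM UTC.
Yangon is UTC+6:30, so local arrival = 4:45 PM + 6:30 = 11:15 PM on Jul 12.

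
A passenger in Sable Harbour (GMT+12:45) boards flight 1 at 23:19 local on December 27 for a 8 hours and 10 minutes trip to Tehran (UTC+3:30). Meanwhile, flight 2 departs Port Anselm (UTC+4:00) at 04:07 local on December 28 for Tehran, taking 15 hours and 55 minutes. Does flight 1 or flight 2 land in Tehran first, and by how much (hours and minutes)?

the first, by 21 hours 18 minutes

Flight 1 in UTC: 23:19 − 12:45 = 10:34 on Dec 27.
+8 hours and 10 minutes → arrive 18:44 UTC on Dec 27.
Flight 2 in UTC: 04:07 − 4:00 = 00:07 on Dec 28.
+15 hours and 55 minutes → arrive 16:02 UTC on Dec 28.
Flight 1 lands earlier by 21 hours 18 minutes.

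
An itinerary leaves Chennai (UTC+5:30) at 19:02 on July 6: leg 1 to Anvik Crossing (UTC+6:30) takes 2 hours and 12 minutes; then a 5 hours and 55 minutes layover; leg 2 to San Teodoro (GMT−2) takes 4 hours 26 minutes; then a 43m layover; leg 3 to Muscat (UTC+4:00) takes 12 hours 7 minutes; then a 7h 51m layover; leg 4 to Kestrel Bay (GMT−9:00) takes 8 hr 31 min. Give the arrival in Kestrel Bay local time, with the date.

Convert departure to UTC: 19:02 − 5:30 = 13:32 UTC on Jul 6.
Add 2 hours 12 minutes leg 1 → 15:44 UTC.
Add 5 hours and 55 minutes layover in Anvik Crossing → 21:39 UTC.
Add 4 hours and 26 minutes leg 2 → 02:05 UTC (Jul 7).
Add 43 minutes layover in San Teodoro → 02:48 UTC.
Add 12 hours 7 minutes leg 3 → 14:55 UTC.
Add 7 hours and 51 minutes layover in Muscat → 22:46 UTC.
Add 8 hours 31 minutes leg 4 → 07:17 UTC (Jul 8).
Kestrel Bay is UTC−9:00, so local arrival = 07:17 − 9:00 = 22:17 on Jul 7.

22:17 on July 7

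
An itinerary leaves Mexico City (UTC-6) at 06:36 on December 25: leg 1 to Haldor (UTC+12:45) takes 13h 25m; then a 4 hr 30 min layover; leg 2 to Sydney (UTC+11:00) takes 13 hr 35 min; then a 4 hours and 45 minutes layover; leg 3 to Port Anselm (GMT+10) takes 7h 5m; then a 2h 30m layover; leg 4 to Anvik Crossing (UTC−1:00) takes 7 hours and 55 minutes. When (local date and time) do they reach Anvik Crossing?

Convert departure to UTC: 06:36 + 6:00 = 12:36 UTC on Dec 25.
Add 13 hours and 25 minutes leg 1 → 02:01 UTC (Dec 26).
Add 4 hours and 30 minutes layover in Haldor → 06:31 UTC.
Add 13 hours and 35 minutes leg 2 → 20:06 UTC.
Add 4 hours and 45 minutes layover in Sydney → 00:51 UTC (Dec 27).
Add 7 hours 5 minutes leg 3 → 07:56 UTC.
Add 2 hours 30 minutes layover in Port Anselm → 10:26 UTC.
Add 7 hours 55 minutes leg 4 → 18:21 UTC.
Anvik Crossing is UTC−1:00, so local arrival = 18:21 − 1:00 = 17:21 on Dec 27.

17:21 on Dec 27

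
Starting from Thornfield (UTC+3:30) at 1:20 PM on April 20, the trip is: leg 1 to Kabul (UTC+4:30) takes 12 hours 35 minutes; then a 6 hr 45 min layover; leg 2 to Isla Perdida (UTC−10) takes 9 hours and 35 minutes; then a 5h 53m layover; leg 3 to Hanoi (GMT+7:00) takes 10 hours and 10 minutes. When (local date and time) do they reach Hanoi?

1:48 PM on Apr 22

Convert departure to UTC: 1:20 PM − 3:30 = 9:50 AM UTC on Apr 20.
Add 12 hours 35 minutes leg 1 → 10:25 PM UTC.
Add 6 hours and 45 minutes layover in Kabul → 5:10 AM UTC (Apr 21).
Add 9 hours 35 minutes leg 2 → 2:45 PM UTC.
Add 5 hours 53 minutes layover in Isla Perdida → 8:38 PM UTC.
Add 10 hours and 10 minutes leg 3 → 6:48 AM UTC (Apr 22).
Hanoi is UTC+7:00, so local arrival = 6:48 AM + 7:00 = 1:48 PM on Apr 22.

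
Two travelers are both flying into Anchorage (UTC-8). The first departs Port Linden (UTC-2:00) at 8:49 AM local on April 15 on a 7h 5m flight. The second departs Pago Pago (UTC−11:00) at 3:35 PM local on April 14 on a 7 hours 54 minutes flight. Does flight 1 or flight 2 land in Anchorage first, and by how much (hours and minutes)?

the second, by 7 hours 25 minutes

Flight 1 in UTC: 8:49 AM + 2:00 = 10:49 AM on Apr 15.
+7 hours 5 minutes → arrive 5:54 PM UTC on Apr 15.
Flight 2 in UTC: 3:35 PM + 11:00 = 2:35 AM on Apr 15.
+7 hours 54 minutes → arrive 10:29 AM UTC on Apr 15.
Flight 2 lands earlier by 7 hours 25 minutes.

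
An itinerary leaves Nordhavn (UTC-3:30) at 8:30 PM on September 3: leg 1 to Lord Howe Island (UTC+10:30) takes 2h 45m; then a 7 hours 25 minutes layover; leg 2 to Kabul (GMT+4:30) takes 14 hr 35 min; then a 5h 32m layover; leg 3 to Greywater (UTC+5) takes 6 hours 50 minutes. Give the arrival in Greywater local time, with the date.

Convert departure to UTC: 8:30 PM + 3:30 = 12:00 AM UTC on Sep 4.
Add 2 hours 45 minutes leg 1 → 2:45 AM UTC.
Add 7 hours 25 minutes layover in Lord Howe Island → 10:10 AM UTC.
Add 14 hours 35 minutes leg 2 → 12:45 AM UTC (Sep 5).
Add 5 hours and 32 minutes layover in Kabul → 6:17 AM UTC.
Add 6 hours and 50 minutes leg 3 → 1:07 PM UTC.
Greywater is UTC+5:00, so local arrival = 1:07 PM + 5:00 = 6:07 PM on Sep 5.

6:07 PM on September 5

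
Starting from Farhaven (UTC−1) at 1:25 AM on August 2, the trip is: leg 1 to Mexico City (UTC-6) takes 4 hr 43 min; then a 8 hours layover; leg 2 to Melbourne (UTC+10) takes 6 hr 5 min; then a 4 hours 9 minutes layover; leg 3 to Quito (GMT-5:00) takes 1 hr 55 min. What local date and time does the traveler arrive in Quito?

Convert departure to UTC: 1:25 AM + 1:00 = 2:25 AM UTC on Aug 2.
Add 4 hours and 43 minutes leg 1 → 7:08 AM UTC.
Add 8 hours layover in Mexico City → 3:08 PM UTC.
Add 6 hours 5 minutes leg 2 → 9:13 PM UTC.
Add 4 hours 9 minutes layover in Melbourne → 1:22 AM UTC (Aug 3).
Add 1 hour and 55 minutes leg 3 → 3:17 AM UTC.
Quito is UTC−5:00, so local arrival = 3:17 AM − 5:00 = 10:17 PM on Aug 2.

10:17 PM on August 2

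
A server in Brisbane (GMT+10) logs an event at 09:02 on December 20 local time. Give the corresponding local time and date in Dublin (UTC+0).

23:02 on Dec 19

In UTC: 09:02 − 10:00 = 23:02 on Dec 19.
Dublin is UTC+0, so it is 23:02 on Dec 19.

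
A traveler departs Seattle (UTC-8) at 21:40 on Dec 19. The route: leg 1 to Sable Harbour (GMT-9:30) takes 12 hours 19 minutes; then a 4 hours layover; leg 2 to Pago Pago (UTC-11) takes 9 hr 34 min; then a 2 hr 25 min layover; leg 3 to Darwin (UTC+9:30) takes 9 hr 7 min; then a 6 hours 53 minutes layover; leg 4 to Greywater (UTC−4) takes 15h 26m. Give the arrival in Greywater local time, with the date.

Convert departure to UTC: 21:40 + 8:00 = 05:40 UTC on Dec 20.
Add 12 hours and 19 minutes leg 1 → 17:59 UTC.
Add 4 hours layover in Sable Harbour → 21:59 UTC.
Add 9 hours 34 minutes leg 2 → 07:33 UTC (Dec 21).
Add 2 hours 25 minutes layover in Pago Pago → 09:58 UTC.
Add 9 hours 7 minutes leg 3 → 19:05 UTC.
Add 6 hours 53 minutes layover in Darwin → 01:58 UTC (Dec 22).
Add 15 hours 26 minutes leg 4 → 17:24 UTC.
Greywater is UTC−4:00, so local arrival = 17:24 − 4:00 = 13:24 on Dec 22.

13:24 on December 22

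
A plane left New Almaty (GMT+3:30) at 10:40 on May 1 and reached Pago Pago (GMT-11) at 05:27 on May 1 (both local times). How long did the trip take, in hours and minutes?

Departure in UTC: 10:40 − 3:30 = 07:10 on May 1.
Arrival in UTC: 05:27 + 11:00 = 16:27 on May 1.
Elapsed = 16:27 − 07:10 = 9 hours 17 minutes.

9 hours 17 minutes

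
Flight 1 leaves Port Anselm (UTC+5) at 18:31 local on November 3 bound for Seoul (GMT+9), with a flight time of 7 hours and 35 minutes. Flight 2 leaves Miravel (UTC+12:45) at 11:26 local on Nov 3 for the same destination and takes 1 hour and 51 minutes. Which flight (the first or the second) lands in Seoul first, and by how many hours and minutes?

Flight 1 in UTC: 18:31 − 5:00 = 13:31 on Nov 3.
+7 hours 35 minutes → arrive 21:06 UTC on Nov 3.
Flight 2 in UTC: 11:26 − 12:45 = 22:41 on Nov 2.
+1 hour and 51 minutes → arrive 00:32 UTC on Nov 3.
Flight 2 lands earlier by 20 hours 34 minutes.

the second, by 20 hours 34 minutes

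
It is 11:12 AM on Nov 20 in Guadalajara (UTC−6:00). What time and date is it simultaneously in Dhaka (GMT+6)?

11:12 PM on Nov 20

In UTC: 11:12 AM + 6:00 = 5:12 PM on Nov 20.
Dhaka is UTC+6:00: 5:12 PM + 6:00 = 11:12 PM on Nov 20.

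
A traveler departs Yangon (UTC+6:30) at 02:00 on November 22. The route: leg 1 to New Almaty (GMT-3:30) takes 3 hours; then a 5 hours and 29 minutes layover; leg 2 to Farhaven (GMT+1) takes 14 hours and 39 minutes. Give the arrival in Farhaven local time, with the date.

Convert departure to UTC: 02:00 − 6:30 = 19:30 UTC on Nov 21.
Add 3 hours leg 1 → 22:30 UTC.
Add 5 hours 29 minutes layover in New Almaty → 03:59 UTC (Nov 22).
Add 14 hours 39 minutes leg 2 → 18:38 UTC.
Farhaven is UTC+1:00, so local arrival = 18:38 + 1:00 = 19:38 on Nov 22.

19:38 on November 22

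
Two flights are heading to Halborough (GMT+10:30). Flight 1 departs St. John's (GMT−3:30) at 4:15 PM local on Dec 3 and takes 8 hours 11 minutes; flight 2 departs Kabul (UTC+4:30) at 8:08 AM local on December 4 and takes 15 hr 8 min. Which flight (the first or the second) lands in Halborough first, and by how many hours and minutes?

Flight 1 in UTC: 4:15 PM + 3:30 = 7:45 PM on Dec 3.
+8 hours and 11 minutes → arrive 3:56 AM UTC on Dec 4.
Flight 2 in UTC: 8:08 AM − 4:30 = 3:38 AM on Dec 4.
+15 hours 8 minutes → arrive 6:46 PM UTC on Dec 4.
Flight 1 lands earlier by 14 hours 50 minutes.

the first, by 14 hours 50 minutes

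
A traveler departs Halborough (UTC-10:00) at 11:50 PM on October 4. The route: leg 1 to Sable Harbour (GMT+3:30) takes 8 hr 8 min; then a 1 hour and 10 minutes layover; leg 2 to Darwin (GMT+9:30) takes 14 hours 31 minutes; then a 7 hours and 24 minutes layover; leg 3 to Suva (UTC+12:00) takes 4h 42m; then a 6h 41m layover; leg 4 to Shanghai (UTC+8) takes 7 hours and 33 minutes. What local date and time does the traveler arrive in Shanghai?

Convert departure to UTC: 11:50 PM + 10:00 = 9:50 AM UTC on Oct 5.
Add 8 hours and 8 minutes leg 1 → 5:58 PM UTC.
Add 1 hour and 10 minutes layover in Sable Harbour → 7:08 PM UTC.
Add 14 hours 31 minutes leg 2 → 9:39 AM UTC (Oct 6).
Add 7 hours and 24 minutes layover in Darwin → 5:03 PM UTC.
Add 4 hours 42 minutes leg 3 → 9:45 PM UTC.
Add 6 hours and 41 minutes layover in Suva → 4:26 AM UTC (Oct 7).
Add 7 hours 33 minutes leg 4 → 11:59 AM UTC.
Shanghai is UTC+8:00, so local arrival = 11:59 AM + 8:00 = 7:59 PM on Oct 7.

7:59 PM on October 7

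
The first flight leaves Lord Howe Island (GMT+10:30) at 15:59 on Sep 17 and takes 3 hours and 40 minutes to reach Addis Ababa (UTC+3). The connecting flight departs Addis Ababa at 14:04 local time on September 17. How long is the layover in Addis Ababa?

1 hour 55 minutes

Convert departure to UTC: 15:59 − 10:30 = 05:29 UTC on Sep 17.
Add 3 hours and 40 minutes flight time → 09:09 UTC.
Addis Ababa is UTC+3:00, so local arrival = 09:09 + 3:00 = 12:09 on Sep 17.
Layover = 14:04 − 12:09 = 1 hour 55 minutes.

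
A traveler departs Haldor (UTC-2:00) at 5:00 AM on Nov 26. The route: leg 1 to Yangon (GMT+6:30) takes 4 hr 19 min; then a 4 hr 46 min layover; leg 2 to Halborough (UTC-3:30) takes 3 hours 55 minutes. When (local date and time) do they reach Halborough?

Convert departure to UTC: 5:00 AM + 2:00 = 7:00 AM UTC on Nov 26.
Add 4 hours and 19 minutes leg 1 → 11:19 AM UTC.
Add 4 hours and 46 minutes layover in Yangon → 4:05 PM UTC.
Add 3 hours and 55 minutes leg 2 → 8:00 PM UTC.
Halborough is UTC−3:30, so local arrival = 8:00 PM − 3:30 = 4:30 PM on Nov 26.

4:30 PM on Nov 26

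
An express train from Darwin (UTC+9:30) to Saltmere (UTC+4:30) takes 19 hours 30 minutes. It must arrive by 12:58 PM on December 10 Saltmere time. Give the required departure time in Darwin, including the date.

Target arrival in UTC: 12:58 PM − 4:30 = 8:28 AM on Dec 10.
Subtract 19 hours 30 minutes → departure 12:58 PM UTC on Dec 9.
Darwin is UTC+9:30: 12:58 PM + 9:30 = 10:28 PM on Dec 9.

10:28 PM on December 9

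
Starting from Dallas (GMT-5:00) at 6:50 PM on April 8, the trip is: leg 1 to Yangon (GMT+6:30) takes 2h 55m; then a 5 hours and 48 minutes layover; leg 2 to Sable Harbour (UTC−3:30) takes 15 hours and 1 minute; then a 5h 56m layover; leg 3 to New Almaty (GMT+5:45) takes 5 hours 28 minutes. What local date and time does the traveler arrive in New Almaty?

Convert departure to UTC: 6:50 PM + 5:00 = 11:50 PM UTC on Apr 8.
Add 2 hours 55 minutes leg 1 → 2:45 AM UTC (Apr 9).
Add 5 hours 48 minutes layover in Yangon → 8:33 AM UTC.
Add 15 hours and 1 minute leg 2 → 11:34 PM UTC.
Add 5 hours 56 minutes layover in Sable Harbour → 5:30 AM UTC (Apr 10).
Add 5 hours 28 minutes leg 3 → 10:58 AM UTC.
New Almaty is UTC+5:45, so local arrival = 10:58 AM + 5:45 = 4:43 PM on Apr 10.

4:43 PM on April 10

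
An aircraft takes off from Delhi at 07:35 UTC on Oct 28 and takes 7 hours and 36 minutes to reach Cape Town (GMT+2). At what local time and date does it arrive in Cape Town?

17:11 on October 28

Departure is given in UTC: 07:35 on Oct 28.
Add 7 hours 36 minutes → 15:11 UTC.
Cape Town is UTC+2:00: 15:11 + 2:00 = 17:11 on Oct 28.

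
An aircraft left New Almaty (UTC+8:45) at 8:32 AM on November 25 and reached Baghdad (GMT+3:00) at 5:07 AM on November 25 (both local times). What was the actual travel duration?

Departure in UTC: 8:32 AM − 8:45 = 11:47 PM on Nov 24.
Arrival in UTC: 5:07 AM − 3:00 = 2:07 AM on Nov 25.
Elapsed = 2:07 AM − 11:47 PM (+1 day) = 2 hours 20 minutes.

2 hours 20 minutes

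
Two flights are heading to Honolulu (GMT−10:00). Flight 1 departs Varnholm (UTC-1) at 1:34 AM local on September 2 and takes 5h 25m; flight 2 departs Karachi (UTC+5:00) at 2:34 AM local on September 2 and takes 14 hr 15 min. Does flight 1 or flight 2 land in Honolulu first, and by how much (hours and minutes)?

the first, by 3 hours 50 minutes

Flight 1 in UTC: 1:34 AM + 1:00 = 2:34 AM on Sep 2.
+5 hours 25 minutes → arrive 7:59 AM UTC on Sep 2.
Flight 2 in UTC: 2:34 AM − 5:00 = 9:34 PM on Sep 1.
+14 hours and 15 minutes → arrive 11:49 AM UTC on Sep 2.
Flight 1 lands earlier by 3 hours 50 minutes.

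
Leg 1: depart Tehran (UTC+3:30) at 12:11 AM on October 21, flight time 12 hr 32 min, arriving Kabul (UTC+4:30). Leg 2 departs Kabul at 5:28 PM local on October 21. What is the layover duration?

Convert departure to UTC: 12:11 AM − 3:30 = 8:41 PM UTC on Oct 20.
Add 12 hours and 32 minutes flight time → 9:13 AM UTC (Oct 21).
Kabul is UTC+4:30, so local arrival = 9:13 AM + 4:30 = 1:43 PM on Oct 21.
Layover = 5:28 PM − 1:43 PM = 3 hours 45 minutes.

3 hours 45 minutes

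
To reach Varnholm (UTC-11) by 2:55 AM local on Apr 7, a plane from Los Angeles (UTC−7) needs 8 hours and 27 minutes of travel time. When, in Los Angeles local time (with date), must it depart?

10:28 PM on April 6

Target arrival in UTC: 2:55 AM + 11:00 = 1:55 PM on Apr 7.
Subtract 8 hours and 27 minutes → departure 5:28 AM UTC on Apr 7.
Los Angeles is UTC−7:00: 5:28 AM − 7:00 = 10:28 PM on Apr 6.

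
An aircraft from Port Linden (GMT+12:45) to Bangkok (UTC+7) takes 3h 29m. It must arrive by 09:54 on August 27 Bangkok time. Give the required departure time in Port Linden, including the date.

Target arrival in UTC: 09:54 − 7:00 = 02:54 on Aug 27.
Subtract 3 hours and 29 minutes → departure 23:25 UTC on Aug 26.
Port Linden is UTC+12:45: 23:25 + 12:45 = 12:10 on Aug 27.

12:10 on August 27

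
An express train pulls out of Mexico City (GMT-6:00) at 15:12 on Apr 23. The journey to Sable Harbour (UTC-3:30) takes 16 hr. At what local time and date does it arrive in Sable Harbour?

Convert departure to UTC: 15:12 + 6:00 = 21:12 UTC on Apr 23.
Add 16 hours travel time → 13:12 UTC (Apr 24).
Sable Harbour is UTC−3:30, so local arrival = 13:12 − 3:30 = 09:42 on Apr 24.

09:42 on April 24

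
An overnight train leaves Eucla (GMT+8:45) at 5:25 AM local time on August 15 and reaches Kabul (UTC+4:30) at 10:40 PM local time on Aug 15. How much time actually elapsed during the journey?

Departure in UTC: 5:25 AM − 8:45 = 8:40 PM on Aug 14.
Arrival in UTC: 10:40 PM − 4:30 = 6:10 PM on Aug 15.
Elapsed = 6:10 PM − 8:40 PM (+1 day) = 21 hours 30 minutes.

21 hours 30 minutes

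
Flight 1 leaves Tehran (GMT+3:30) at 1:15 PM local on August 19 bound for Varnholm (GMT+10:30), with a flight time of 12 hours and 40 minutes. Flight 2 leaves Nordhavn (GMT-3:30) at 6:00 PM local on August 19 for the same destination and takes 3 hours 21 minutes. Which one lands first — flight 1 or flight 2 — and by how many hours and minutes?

the first, by 2 hours 26 minutes

Flight 1 in UTC: 1:15 PM − 3:30 = 9:45 AM on Aug 19.
+12 hours and 40 minutes → arrive 10:25 PM UTC on Aug 19.
Flight 2 in UTC: 6:00 PM + 3:30 = 9:30 PM on Aug 19.
+3 hours and 21 minutes → arrive 12:51 AM UTC on Aug 20.
Flight 1 lands earlier by 2 hours 26 minutes.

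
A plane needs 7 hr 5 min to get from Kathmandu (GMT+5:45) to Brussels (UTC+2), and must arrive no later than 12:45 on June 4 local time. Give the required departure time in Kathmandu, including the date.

Target arrival in UTC: 12:45 − 2:00 = 10:45 on Jun 4.
Subtract 7 hours and 5 minutes → departure 03:40 UTC on Jun 4.
Kathmandu is UTC+5:45: 03:40 + 5:45 = 09:25 on Jun 4.

09:25 on Jun 4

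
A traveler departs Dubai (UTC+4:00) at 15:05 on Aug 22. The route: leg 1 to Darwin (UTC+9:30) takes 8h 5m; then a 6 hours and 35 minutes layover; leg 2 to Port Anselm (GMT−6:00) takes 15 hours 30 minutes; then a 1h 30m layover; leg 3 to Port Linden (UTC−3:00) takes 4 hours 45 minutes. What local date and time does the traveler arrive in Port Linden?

20:30 on August 23

Convert departure to UTC: 15:05 − 4:00 = 11:05 UTC on Aug 22.
Add 8 hours and 5 minutes leg 1 → 19:10 UTC.
Add 6 hours and 35 minutes layover in Darwin → 01:45 UTC (Aug 23).
Add 15 hours 30 minutes leg 2 → 17:15 UTC.
Add 1 hour 30 minutes layover in Port Anselm → 18:45 UTC.
Add 4 hours and 45 minutes leg 3 → 23:30 UTC.
Port Linden is UTC−3:00, so local arrival = 23:30 − 3:00 = 20:30 on Aug 23.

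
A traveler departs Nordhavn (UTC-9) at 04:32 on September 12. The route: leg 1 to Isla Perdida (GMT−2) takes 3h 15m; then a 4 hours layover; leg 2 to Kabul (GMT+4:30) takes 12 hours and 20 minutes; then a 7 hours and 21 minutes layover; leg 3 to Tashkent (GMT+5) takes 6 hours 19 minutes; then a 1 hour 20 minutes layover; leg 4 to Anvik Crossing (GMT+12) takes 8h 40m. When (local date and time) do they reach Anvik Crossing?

20:47 on September 14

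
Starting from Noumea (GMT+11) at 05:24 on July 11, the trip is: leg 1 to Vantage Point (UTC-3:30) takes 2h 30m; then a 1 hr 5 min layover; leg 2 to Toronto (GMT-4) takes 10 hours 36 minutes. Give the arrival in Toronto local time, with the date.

04:35 on July 11

Convert departure to UTC: 05:24 − 11:00 = 18:24 UTC on Jul 10.
Add 2 hours 30 minutes leg 1 → 20:54 UTC.
Add 1 hour 5 minutes layover in Vantage Point → 21:59 UTC.
Add 10 hours 36 minutes leg 2 → 08:35 UTC (Jul 11).
Toronto is UTC−4:00, so local arrival = 08:35 − 4:00 = 04:35 on Jul 11.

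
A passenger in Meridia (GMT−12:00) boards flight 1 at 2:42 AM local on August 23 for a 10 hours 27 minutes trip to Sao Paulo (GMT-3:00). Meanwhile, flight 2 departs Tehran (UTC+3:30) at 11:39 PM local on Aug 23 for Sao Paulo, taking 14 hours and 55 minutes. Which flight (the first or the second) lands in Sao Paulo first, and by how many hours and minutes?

Flight 1 in UTC: 2:42 AM + 12:00 = 2:42 PM on Aug 23.
+10 hours 27 minutes → arrive 1:09 AM UTC on Aug 24.
Flight 2 in UTC: 11:39 PM − 3:30 = 8:09 PM on Aug 23.
+14 hours and 55 minutes → arrive 11:04 AM UTC on Aug 24.
Flight 1 lands earlier by 9 hours 55 minutes.

the first, by 9 hours 55 minutes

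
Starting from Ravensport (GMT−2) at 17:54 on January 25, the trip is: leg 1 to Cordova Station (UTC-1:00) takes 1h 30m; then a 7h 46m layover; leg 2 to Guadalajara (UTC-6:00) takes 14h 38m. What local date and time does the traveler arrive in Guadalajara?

Convert departure to UTC: 17:54 + 2:00 = 19:54 UTC on Jan 25.
Add 1 hour 30 minutes leg 1 → 21:24 UTC.
Add 7 hours 46 minutes layover in Cordova Station → 05:10 UTC (Jan 26).
Add 14 hours 38 minutes leg 2 → 19:48 UTC.
Guadalajara is UTC−6:00, so local arrival = 19:48 − 6:00 = 13:48 on Jan 26.

13:48 on January 26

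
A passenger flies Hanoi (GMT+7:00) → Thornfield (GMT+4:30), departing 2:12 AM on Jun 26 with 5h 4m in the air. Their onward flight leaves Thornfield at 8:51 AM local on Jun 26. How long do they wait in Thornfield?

4 hours 5 minutes

Convert departure to UTC: 2:12 AM − 7:00 = 7:12 PM UTC on Jun 25.
Add 5 hours and 4 minutes flight time → 12:16 AM UTC (Jun 26).
Thornfield is UTC+4:30, so local arrival = 12:16 AM + 4:30 = 4:46 AM on Jun 26.
Layover = 8:51 AM − 4:46 AM = 4 hours 5 minutes.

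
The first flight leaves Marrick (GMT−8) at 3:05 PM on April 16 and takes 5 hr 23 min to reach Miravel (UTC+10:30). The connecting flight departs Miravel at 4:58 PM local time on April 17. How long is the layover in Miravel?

2 hours

Convert departure to UTC: 3:05 PM + 8:00 = 11:05 PM UTC on Apr 16.
Add 5 hours and 23 minutes flight time → 4:28 AM UTC (Apr 17).
Miravel is UTC+10:30, so local arrival = 4:28 AM + 10:30 = 2:58 PM on Apr 17.
Layover = 4:58 PM − 2:58 PM = 2 hours.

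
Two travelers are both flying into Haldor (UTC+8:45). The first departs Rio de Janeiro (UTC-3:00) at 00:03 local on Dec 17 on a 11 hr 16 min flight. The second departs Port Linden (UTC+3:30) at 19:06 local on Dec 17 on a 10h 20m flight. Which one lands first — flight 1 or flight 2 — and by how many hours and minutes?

the first, by 11 hours 37 minutes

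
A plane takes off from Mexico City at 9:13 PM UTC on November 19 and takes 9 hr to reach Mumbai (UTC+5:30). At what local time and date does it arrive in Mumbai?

Departure is given in UTC: 9:13 PM on Nov 19.
Add 9 hours → 6:13 AM UTC (Nov 20).
Mumbai is UTC+5:30: 6:13 AM + 5:30 = 11:43 AM on Nov 20.

11:43 AM on November 20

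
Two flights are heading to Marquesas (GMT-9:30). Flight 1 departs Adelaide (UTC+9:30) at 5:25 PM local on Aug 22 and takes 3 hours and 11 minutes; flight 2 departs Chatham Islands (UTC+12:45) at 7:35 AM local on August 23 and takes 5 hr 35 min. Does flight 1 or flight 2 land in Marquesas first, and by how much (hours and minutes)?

the first, by 13 hours 19 minutes

Flight 1 in UTC: 5:25 PM − 9:30 = 7:55 AM on Aug 22.
+3 hours and 11 minutes → arrive 11:06 AM UTC on Aug 22.
Flight 2 in UTC: 7:35 AM − 12:45 = 6:50 PM on Aug 22.
+5 hours and 35 minutes → arrive 12:25 AM UTC on Aug 23.
Flight 1 lands earlier by 13 hours 19 minutes.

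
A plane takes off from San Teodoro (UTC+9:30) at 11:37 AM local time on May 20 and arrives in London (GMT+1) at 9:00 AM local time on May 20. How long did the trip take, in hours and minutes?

Departure in UTC: 11:37 AM − 9:30 = 2:07 AM on May 20.
Arrival in UTC: 9:00 AM − 1:00 = 8:00 AM on May 20.
Elapsed = 8:00 AM − 2:07 AM = 5 hours 53 minutes.

5 hours 53 minutes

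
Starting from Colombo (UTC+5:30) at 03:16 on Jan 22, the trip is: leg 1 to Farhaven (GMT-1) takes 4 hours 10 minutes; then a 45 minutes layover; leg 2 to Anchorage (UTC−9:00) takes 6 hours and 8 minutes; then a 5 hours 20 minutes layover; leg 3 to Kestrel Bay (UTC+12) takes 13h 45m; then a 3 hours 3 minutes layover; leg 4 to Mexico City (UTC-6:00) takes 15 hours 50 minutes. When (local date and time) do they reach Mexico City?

16:47 on Jan 23

Convert departure to UTC: 03:16 − 5:30 = 21:46 UTC on Jan 21.
Add 4 hours 10 minutes leg 1 → 01:56 UTC (Jan 22).
Add 45 minutes layover in Farhaven → 02:41 UTC.
Add 6 hours 8 minutes leg 2 → 08:49 UTC.
Add 5 hours 20 minutes layover in Anchorage → 14:09 UTC.
Add 13 hours 45 minutes leg 3 → 03:54 UTC (Jan 23).
Add 3 hours 3 minutes layover in Kestrel Bay → 06:57 UTC.
Add 15 hours 50 minutes leg 4 → 22:47 UTC.
Mexico City is UTC−6:00, so local arrival = 22:47 − 6:00 = 16:47 on Jan 23.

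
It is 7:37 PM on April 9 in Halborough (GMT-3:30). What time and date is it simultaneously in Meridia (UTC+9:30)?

8:37 AM on April 10

In UTC: 7:37 PM + 3:30 = 11:07 PM on Apr 9.
Meridia is UTC+9:30: 11:07 PM + 9:30 = 8:37 AM on Apr 10.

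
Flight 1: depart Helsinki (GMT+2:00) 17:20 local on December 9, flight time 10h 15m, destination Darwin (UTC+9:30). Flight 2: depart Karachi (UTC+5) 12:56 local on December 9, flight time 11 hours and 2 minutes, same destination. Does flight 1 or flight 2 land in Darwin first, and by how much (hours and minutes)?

the second, by 6 hours 37 minutes

Flight 1 in UTC: 17:20 − 2:00 = 15:20 on Dec 9.
+10 hours and 15 minutes → arrive 01:35 UTC on Dec 10.
Flight 2 in UTC: 12:56 − 5:00 = 07:56 on Dec 9.
+11 hours and 2 minutes → arrive 18:58 UTC on Dec 9.
Flight 2 lands earlier by 6 hours 37 minutes.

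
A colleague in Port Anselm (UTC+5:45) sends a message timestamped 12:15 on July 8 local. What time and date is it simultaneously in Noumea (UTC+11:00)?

In UTC: 12:15 − 5:45 = 06:30 on Jul 8.
Noumea is UTC+11:00: 06:30 + 11:00 = 17:30 on Jul 8.

17:30 on July 8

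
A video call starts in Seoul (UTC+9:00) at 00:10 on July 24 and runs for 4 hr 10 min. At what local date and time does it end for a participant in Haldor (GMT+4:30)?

23:50 on Jul 23

Haldor is 4:30 behind Seoul.
After 4 hours 10 minutes it is 04:20 in Seoul.
Shift by the zone difference: 04:20 − 4:30 = 23:50 on Jul 23 in Haldor.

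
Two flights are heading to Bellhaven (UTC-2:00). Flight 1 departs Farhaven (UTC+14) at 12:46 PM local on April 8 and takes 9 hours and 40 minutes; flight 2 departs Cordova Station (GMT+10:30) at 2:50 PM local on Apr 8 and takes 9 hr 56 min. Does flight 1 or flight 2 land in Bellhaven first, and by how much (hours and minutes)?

Flight 1 in UTC: 12:46 PM − 14:00 = 10:46 PM on Apr 7.
+9 hours and 40 minutes → arrive 8:26 AM UTC on Apr 8.
Flight 2 in UTC: 2:50 PM − 10:30 = 4:20 AM on Apr 8.
+9 hours 56 minutes → arrive 2:16 PM UTC on Apr 8.
Flight 1 lands earlier by 5 hours 50 minutes.

the first, by 5 hours 50 minutes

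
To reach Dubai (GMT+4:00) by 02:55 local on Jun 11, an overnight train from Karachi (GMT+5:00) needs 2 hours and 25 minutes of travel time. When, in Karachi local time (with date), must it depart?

Target arrival in UTC: 02:55 − 4:00 = 22:55 on Jun 10.
Subtract 2 hours and 25 minutes → departure 20:30 UTC on Jun 10.
Karachi is UTC+5:00: 20:30 + 5:00 = 01:30 on Jun 11.

01:30 on June 11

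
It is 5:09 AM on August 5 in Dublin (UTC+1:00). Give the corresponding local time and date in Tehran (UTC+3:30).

7:39 AM on Aug 5

Tehran is 2:30 ahead of Dublin.
Shift by the zone difference: 5:09 AM + 2:30 = 7:39 AM on Aug 5 in Tehran.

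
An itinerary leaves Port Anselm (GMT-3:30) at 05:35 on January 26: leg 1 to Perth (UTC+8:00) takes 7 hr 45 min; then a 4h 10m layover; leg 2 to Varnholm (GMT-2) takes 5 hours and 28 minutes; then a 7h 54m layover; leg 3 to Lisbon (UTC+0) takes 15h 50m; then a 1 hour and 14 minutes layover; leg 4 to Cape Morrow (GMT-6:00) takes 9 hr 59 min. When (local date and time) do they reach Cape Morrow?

07:25 on January 28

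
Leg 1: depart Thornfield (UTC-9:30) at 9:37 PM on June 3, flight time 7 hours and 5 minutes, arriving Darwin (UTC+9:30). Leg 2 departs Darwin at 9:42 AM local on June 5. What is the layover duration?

Convert departure to UTC: 9:37 PM + 9:30 = 7:07 AM UTC on Jun 4.
Add 7 hours 5 minutes flight time → 2:12 PM UTC.
Darwin is UTC+9:30, so local arrival = 2:12 PM + 9:30 = 11:42 PM on Jun 4.
Layover = 9:42 AM − 11:42 PM (+1 day) = 10 hours.

10 hours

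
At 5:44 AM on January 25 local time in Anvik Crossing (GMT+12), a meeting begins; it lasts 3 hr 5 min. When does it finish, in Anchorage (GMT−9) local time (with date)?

11:49 AM on January 24

Convert start to UTC: 5:44 AM − 12:00 = 5:44 PM UTC on Jan 24.
Add 3 hours 5 minutes duration → 8:49 PM UTC.
Anchorage is UTC−9:00, so local end time = 8:49 PM − 9:00 = 11:49 AM on Jan 24.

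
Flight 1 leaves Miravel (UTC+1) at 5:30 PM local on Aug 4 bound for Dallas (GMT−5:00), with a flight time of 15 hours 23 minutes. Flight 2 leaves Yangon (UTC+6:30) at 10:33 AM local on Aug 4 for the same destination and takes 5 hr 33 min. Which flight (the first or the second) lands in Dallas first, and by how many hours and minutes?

the second, by 22 hours 17 minutes

Flight 1 in UTC: 5:30 PM − 1:00 = 4:30 PM on Aug 4.
+15 hours 23 minutes → arrive 7:53 AM UTC on Aug 5.
Flight 2 in UTC: 10:33 AM − 6:30 = 4:03 AM on Aug 4.
+5 hours and 33 minutes → arrive 9:36 AM UTC on Aug 4.
Flight 2 lands earlier by 22 hours 17 minutes.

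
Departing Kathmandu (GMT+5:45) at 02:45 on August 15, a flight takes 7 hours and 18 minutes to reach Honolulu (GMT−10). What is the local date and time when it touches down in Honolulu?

18:18 on August 14

Convert departure to UTC: 02:45 − 5:45 = 21:00 UTC on Aug 14.
Add 7 hours and 18 minutes travel time → 04:18 UTC (Aug 15).
Honolulu is UTC−10:00, so local arrival = 04:18 − 10:00 = 18:18 on Aug 14.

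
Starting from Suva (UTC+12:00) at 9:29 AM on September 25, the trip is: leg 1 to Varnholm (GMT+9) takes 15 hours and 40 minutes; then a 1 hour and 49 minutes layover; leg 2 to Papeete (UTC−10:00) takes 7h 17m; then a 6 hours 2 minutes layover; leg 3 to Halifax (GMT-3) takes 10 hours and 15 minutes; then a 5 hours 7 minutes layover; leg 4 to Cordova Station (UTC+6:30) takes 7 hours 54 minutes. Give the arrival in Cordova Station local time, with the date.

Convert departure to UTC: 9:29 AM − 12:00 = 9:29 PM UTC on Sep 24.
Add 15 hours and 40 minutes leg 1 → 1:09 PM UTC (Sep 25).
Add 1 hour 49 minutes layover in Varnholm → 2:58 PM UTC.
Add 7 hours and 17 minutes leg 2 → 10:15 PM UTC.
Add 6 hours 2 minutes layover in Papeete → 4:17 AM UTC (Sep 26).
Add 10 hours 15 minutes leg 3 → 2:32 PM UTC.
Add 5 hours and 7 minutes layover in Halifax → 7:39 PM UTC.
Add 7 hours 54 minutes leg 4 → 3:33 AM UTC (Sep 27).
Cordova Station is UTC+6:30, so local arrival = 3:33 AM + 6:30 = 10:03 AM on Sep 27.

10:03 AM on September 27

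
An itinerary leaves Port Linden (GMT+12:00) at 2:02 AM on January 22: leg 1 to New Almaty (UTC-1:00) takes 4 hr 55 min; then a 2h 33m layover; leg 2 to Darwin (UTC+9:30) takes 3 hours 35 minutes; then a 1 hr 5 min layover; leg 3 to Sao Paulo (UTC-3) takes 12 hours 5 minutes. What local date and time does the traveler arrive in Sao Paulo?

Convert departure to UTC: 2:02 AM − 12:00 = 2:02 PM UTC on Jan 21.
Add 4 hours 55 minutes leg 1 → 6:57 PM UTC.
Add 2 hours 33 minutes layover in New Almaty → 9:30 PM UTC.
Add 3 hours and 35 minutes leg 2 → 1:05 AM UTC (Jan 22).
Add 1 hour and 5 minutes layover in Darwin → 2:10 AM UTC.
Add 12 hours and 5 minutes leg 3 → 2:15 PM UTC.
Sao Paulo is UTC−3:00, so local arrival = 2:15 PM − 3:00 = 11:15 AM on Jan 22.

11:15 AM on Jan 22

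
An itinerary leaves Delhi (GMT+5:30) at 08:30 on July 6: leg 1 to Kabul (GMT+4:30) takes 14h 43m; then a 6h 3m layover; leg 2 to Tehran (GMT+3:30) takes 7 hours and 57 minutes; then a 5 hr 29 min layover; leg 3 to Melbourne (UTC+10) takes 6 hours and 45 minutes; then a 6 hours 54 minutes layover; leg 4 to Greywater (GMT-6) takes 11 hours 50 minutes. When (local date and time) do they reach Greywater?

08:41 on Jul 8

Convert departure to UTC: 08:30 − 5:30 = 03:00 UTC on Jul 6.
Add 14 hours 43 minutes leg 1 → 17:43 UTC.
Add 6 hours and 3 minutes layover in Kabul → 23:46 UTC.
Add 7 hours 57 minutes leg 2 → 07:43 UTC (Jul 7).
Add 5 hours and 29 minutes layover in Tehran → 13:12 UTC.
Add 6 hours 45 minutes leg 3 → 19:57 UTC.
Add 6 hours and 54 minutes layover in Melbourne → 02:51 UTC (Jul 8).
Add 11 hours and 50 minutes leg 4 → 14:41 UTC.
Greywater is UTC−6:00, so local arrival = 14:41 − 6:00 = 08:41 on Jul 8.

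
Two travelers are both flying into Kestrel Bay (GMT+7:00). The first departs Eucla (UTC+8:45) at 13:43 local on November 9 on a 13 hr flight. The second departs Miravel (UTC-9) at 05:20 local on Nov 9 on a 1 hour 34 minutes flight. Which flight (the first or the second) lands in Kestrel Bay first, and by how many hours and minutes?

Flight 1 in UTC: 13:43 − 8:45 = 04:58 on Nov 9.
+13 hours → arrive 17:58 UTC on Nov 9.
Flight 2 in UTC: 05:20 + 9:00 = 14:20 on Nov 9.
+1 hour and 34 minutes → arrive 15:54 UTC on Nov 9.
Flight 2 lands earlier by 2 hours 4 minutes.

the second, by 2 hours 4 minutes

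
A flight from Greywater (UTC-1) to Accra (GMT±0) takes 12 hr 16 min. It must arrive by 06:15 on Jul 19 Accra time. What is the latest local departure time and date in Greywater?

Target arrival is already UTC: 06:15 on Jul 19.
Subtract 12 hours and 16 minutes → departure 17:59 UTC on Jul 18.
Greywater is UTC−1:00: 17:59 − 1:00 = 16:59 on Jul 18.

16:59 on July 18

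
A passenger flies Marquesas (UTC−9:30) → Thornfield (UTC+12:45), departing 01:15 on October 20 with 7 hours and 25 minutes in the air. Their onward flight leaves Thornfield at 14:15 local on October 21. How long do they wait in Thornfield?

Convert departure to UTC: 01:15 + 9:30 = 10:45 UTC on Oct 20.
Add 7 hours and 25 minutes flight time → 18:10 UTC.
Thornfield is UTC+12:45, so local arrival = 18:10 + 12:45 = 06:55 on Oct 21.
Layover = 14:15 − 06:55 = 7 hours 20 minutes.

7 hours 20 minutes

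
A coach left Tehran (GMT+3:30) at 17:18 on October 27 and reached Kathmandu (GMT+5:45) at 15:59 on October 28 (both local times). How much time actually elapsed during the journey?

20 hours 26 minutes

Kathmandu is 2:15 ahead of Tehran.
Clock-face elapsed time (ignoring zones) is 22 hours 41 minutes.
Actual elapsed = 22 hours 41 minutes − 2:15 = 20 hours 26 minutes.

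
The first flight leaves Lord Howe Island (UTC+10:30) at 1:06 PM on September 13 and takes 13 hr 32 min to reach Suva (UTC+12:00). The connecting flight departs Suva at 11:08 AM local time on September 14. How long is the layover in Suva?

Convert departure to UTC: 1:06 PM − 10:30 = 2:36 AM UTC on Sep 13.
Add 13 hours and 32 minutes flight time → 4:08 PM UTC.
Suva is UTC+12:00, so local arrival = 4:08 PM + 12:00 = 4:08 AM on Sep 14.
Layover = 11:08 AM − 4:08 AM = 7 hours.

7 hours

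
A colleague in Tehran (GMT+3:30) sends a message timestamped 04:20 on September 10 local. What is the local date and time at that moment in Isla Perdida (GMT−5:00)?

19:50 on September 9

In UTC: 04:20 − 3:30 = 00:50 on Sep 10.
Isla Perdida is UTC−5:00: 00:50 − 5:00 = 19:50 on Sep 9.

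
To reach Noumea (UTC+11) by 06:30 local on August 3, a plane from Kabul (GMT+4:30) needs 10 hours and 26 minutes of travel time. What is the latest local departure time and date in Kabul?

Target arrival in UTC: 06:30 − 11:00 = 19:30 on Aug 2.
Subtract 10 hours 26 minutes → departure 09:04 UTC on Aug 2.
Kabul is UTC+4:30: 09:04 + 4:30 = 13:34 on Aug 2.

13:34 on August 2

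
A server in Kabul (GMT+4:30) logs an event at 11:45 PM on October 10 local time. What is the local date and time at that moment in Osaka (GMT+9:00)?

4:15 AM on October 11

In UTC: 11:45 PM − 4:30 = 7:15 PM on Oct 10.
Osaka is UTC+9:00: 7:15 PM + 9:00 = 4:15 AM on Oct 11.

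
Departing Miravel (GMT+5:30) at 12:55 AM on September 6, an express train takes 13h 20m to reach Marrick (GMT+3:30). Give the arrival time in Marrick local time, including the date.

12:15 PM on September 6

Convert departure to UTC: 12:55 AM − 5:30 = 7:25 PM UTC on Sep 5.
Add 13 hours 20 minutes travel time → 8:45 AM UTC (Sep 6).
Marrick is UTC+3:30, so local arrival = 8:45 AM + 3:30 = 12:15 PM on Sep 6.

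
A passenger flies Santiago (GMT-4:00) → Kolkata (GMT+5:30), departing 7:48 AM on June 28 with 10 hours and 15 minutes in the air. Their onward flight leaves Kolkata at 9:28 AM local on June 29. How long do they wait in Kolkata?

Convert departure to UTC: 7:48 AM + 4:00 = 11:48 AM UTC on Jun 28.
Add 10 hours 15 minutes flight time → 10:03 PM UTC.
Kolkata is UTC+5:30, so local arrival = 10:03 PM + 5:30 = 3:33 AM on Jun 29.
Layover = 9:28 AM − 3:33 AM = 5 hours 55 minutes.

5 hours 55 minutes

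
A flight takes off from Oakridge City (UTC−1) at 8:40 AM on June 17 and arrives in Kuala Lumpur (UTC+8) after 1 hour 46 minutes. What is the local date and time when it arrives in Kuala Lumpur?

Kuala Lumpur is 9:00 ahead of Oakridge City.
After 1 hour and 46 minutes it is 10:26 AM in Oakridge City.
Shift by the zone difference: 10:26 AM + 9:00 = 7:26 PM on Jun 17 in Kuala Lumpur.

7:26 PM on June 17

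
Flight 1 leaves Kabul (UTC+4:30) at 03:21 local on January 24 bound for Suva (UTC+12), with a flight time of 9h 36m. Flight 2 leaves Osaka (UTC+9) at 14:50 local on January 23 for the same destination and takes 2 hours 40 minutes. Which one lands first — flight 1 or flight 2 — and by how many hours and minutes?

Flight 1 in UTC: 03:21 − 4:30 = 22:51 on Jan 23.
+9 hours and 36 minutes → arrive 08:27 UTC on Jan 24.
Flight 2 in UTC: 14:50 − 9:00 = 05:50 on Jan 23.
+2 hours 40 minutes → arrive 08:30 UTC on Jan 23.
Flight 2 lands earlier by 23 hours 57 minutes.

the second, by 23 hours 57 minutes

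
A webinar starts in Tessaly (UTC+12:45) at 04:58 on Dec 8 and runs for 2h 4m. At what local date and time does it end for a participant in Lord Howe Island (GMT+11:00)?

05:17 on December 8

Convert start to UTC: 04:58 − 12:45 = 16:13 UTC on Dec 7.
Add 2 hours and 4 minutes duration → 18:17 UTC.
Lord Howe Island is UTC+11:00, so local end time = 18:17 + 11:00 = 05:17 on Dec 8.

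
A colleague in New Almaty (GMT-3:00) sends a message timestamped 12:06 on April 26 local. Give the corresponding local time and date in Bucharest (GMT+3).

In UTC: 12:06 + 3:00 = 15:06 on Apr 26.
Bucharest is UTC+3:00: 15:06 + 3:00 = 18:06 on Apr 26.

18:06 on April 26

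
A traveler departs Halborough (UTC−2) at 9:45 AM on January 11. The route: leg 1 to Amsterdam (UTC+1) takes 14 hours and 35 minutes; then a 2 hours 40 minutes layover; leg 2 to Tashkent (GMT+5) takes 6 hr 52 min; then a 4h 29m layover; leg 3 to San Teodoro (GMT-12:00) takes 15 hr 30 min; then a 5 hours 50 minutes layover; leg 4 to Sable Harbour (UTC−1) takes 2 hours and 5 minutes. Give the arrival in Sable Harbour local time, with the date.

Convert departure to UTC: 9:45 AM + 2:00 = 11:45 AM UTC on Jan 11.
Add 14 hours 35 minutes leg 1 → 2:20 AM UTC (Jan 12).
Add 2 hours and 40 minutes layover in Amsterdam → 5:00 AM UTC.
Add 6 hours 52 minutes leg 2 → 11:52 AM UTC.
Add 4 hours 29 minutes layover in Tashkent → 4:21 PM UTC.
Add 15 hours and 30 minutes leg 3 → 7:51 AM UTC (Jan 13).
Add 5 hours and 50 minutes layover in San Teodoro → 1:41 PM UTC.
Add 2 hours 5 minutes leg 4 → 3:46 PM UTC.
Sable Harbour is UTC−1:00, so local arrival = 3:46 PM − 1:00 = 2:46 PM on Jan 13.

2:46 PM on January 13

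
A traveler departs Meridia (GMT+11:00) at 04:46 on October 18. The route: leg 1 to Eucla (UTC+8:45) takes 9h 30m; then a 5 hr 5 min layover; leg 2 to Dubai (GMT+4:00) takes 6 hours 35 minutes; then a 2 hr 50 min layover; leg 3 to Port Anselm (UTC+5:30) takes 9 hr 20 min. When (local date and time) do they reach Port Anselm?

08:36 on Oct 19

Convert departure to UTC: 04:46 − 11:00 = 17:46 UTC on Oct 17.
Add 9 hours and 30 minutes leg 1 → 03:16 UTC (Oct 18).
Add 5 hours and 5 minutes layover in Eucla → 08:21 UTC.
Add 6 hours 35 minutes leg 2 → 14:56 UTC.
Add 2 hours and 50 minutes layover in Dubai → 17:46 UTC.
Add 9 hours 20 minutes leg 3 → 03:06 UTC (Oct 19).
Port Anselm is UTC+5:30, so local arrival = 03:06 + 5:30 = 08:36 on Oct 19.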